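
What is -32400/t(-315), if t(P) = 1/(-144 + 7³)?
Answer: -6447600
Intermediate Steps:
t(P) = 1/199 (t(P) = 1/(-144 + 343) = 1/199)
-32400/t(-315) = -32400/1/199 = -32400*199 = -6447600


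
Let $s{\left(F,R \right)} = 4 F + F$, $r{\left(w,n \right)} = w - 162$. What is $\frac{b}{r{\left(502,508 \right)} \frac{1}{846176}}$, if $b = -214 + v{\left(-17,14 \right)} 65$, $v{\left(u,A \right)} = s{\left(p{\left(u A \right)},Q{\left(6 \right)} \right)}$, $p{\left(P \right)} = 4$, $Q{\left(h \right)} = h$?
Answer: $\frac{229736784}{85} \approx 2.7028 \cdot 10^{6}$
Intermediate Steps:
$r{\left(w,n \right)} = -162 + w$
$s{\left(F,R \right)} = 5 F$
$v{\left(u,A \right)} = 20$ ($v{\left(u,A \right)} = 5 \cdot 4 = 20$)
$b = 1086$ ($b = -214 + 20 \cdot 65 = -214 + 1300 = 1086$)
$\frac{b}{r{\left(502,508 \right)} \frac{1}{846176}} = \frac{1086}{\left(-162 + 502\right) \frac{1}{846176}} = \frac{1086}{340 \cdot \frac{1}{846176}} = \frac{1086}{\frac{85}{211544}} = 1086 \cdot \frac{211544}{85} = \frac{229736784}{85}$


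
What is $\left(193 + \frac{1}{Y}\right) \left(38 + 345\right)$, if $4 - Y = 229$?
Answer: $\frac{16631392}{225} \approx 73917.0$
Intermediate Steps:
$Y = -225$ ($Y = 4 - 229 = -225$)
$\left(193 + \frac{1}{Y}\right) \left(38 + 345\right) = \left(193 + \frac{1}{-225}\right) \left(38 + 345\right) = \left(193 - \frac{1}{225}\right) 383 = \frac{43424}{225} \cdot 383 = \frac{16631392}{225}$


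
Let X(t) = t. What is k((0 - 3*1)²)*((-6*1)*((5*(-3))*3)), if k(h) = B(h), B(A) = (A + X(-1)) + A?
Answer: 4590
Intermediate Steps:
B(A) = -1 + 2*A (B(A) = (A - 1) + A = (-1 + A) + A = -1 + 2*A)
k(h) = -1 + 2*h
k((0 - 3*1)²)*((-6*1)*((5*(-3))*3)) = (-1 + 2*(0 - 3*1)²)*((-6*1)*((5*(-3))*3)) = (-1 + 2*(0 - 3)²)*(-(-90)*3) = (-1 + 2*(-3)²)*(-6*(-45)) = (-1 + 2*9)*270 = (-1 + 18)*270 = 17*270 = 4590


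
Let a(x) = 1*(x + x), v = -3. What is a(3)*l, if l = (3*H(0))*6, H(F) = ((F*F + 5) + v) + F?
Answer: 216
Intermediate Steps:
H(F) = 2 + F + F**2 (H(F) = ((F*F + 5) - 3) + F = ((F**2 + 5) - 3) + F = ((5 + F**2) - 3) + F = (2 + F**2) + F = 2 + F + F**2)
a(x) = 2*x (a(x) = 1*(2*x) = 2*x)
l = 36 (l = (3*(2 + 0 + 0**2))*6 = (3*(2 + 0 + 0))*6 = (3*2)*6 = 6*6 = 36)
a(3)*l = (2*3)*36 = 6*36 = 216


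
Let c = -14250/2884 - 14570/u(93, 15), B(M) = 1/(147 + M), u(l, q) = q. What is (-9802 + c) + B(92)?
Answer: -11143804459/1033914 ≈ -10778.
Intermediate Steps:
c = -4223363/4326 (c = -14250/2884 - 14570/15 = -14250*1/2884 - 14570*1/15 = -7125/1442 - 2914/3 = -4223363/4326 ≈ -976.27)
(-9802 + c) + B(92) = (-9802 - 4223363/4326) + 1/(147 + 92) = -46626815/4326 + 1/239 = -11143804459/1033914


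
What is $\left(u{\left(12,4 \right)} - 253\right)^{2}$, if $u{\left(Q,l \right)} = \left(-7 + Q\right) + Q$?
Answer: $55696$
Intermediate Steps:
$u{\left(Q,l \right)} = -7 + 2 Q$
$\left(u{\left(12,4 \right)} - 253\right)^{2} = \left(\left(-7 + 2 \cdot 12\right) - 253\right)^{2} = \left(\left(-7 + 24\right) - 253\right)^{2} = \left(17 - 253\right)^{2} = \left(-236\right)^{2} = 55696$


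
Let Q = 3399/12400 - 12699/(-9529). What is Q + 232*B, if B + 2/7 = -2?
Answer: -437279438503/827117200 ≈ -528.68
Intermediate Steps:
B = -16/7 (B = -2/7 - 2 = -16/7 ≈ -2.2857)
Q = 189856671/118159600 (Q = 3399*(1/12400) - 12699*(-1/9529) = 3399/12400 + 12699/9529 = 189856671/118159600 ≈ 1.6068)
Q + 232*B = 189856671/118159600 + 232*(-16/7) = 189856671/118159600 - 3712/7 = -437279438503/827117200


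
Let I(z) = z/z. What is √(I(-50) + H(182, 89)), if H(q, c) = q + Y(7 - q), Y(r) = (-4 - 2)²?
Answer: √219 ≈ 14.799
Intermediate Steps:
Y(r) = 36 (Y(r) = (-6)² = 36)
H(q, c) = 36 + q (H(q, c) = q + 36 = 36 + q)
I(z) = 1
√(I(-50) + H(182, 89)) = √(1 + (36 + 182)) = √(1 + 218) = √219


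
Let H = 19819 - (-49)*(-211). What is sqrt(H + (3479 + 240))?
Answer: sqrt(13199) ≈ 114.89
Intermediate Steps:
H = 9480 (H = 19819 - 1*10339 = 19819 - 10339 = 9480)
sqrt(H + (3479 + 240)) = sqrt(9480 + (3479 + 240)) = sqrt(9480 + 3719) = sqrt(13199)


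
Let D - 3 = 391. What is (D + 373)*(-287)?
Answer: -220129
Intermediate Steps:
D = 394 (D = 3 + 391 = 394)
(D + 373)*(-287) = (394 + 373)*(-287) = 767*(-287) = -220129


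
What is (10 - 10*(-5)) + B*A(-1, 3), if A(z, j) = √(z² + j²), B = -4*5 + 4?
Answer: 60 - 16*√10 ≈ 9.4036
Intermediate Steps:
B = -16 (B = -20 + 4 = -16)
A(z, j) = √(j² + z²)
(10 - 10*(-5)) + B*A(-1, 3) = (10 - 10*(-5)) - 16*√(3² + (-1)²) = (10 + 50) - 16*√(9 + 1) = 60 - 16*√10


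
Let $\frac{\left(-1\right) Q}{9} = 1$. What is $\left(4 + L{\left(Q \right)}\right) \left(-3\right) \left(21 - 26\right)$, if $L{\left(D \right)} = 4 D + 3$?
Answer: $-435$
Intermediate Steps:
$Q = -9$ ($Q = \left(-9\right) 1 = -9$)
$L{\left(D \right)} = 3 + 4 D$
$\left(4 + L{\left(Q \right)}\right) \left(-3\right) \left(21 - 26\right) = \left(4 + \left(3 + 4 \left(-9\right)\right)\right) \left(-3\right) \left(21 - 26\right) = \left(4 + \left(3 - 36\right)\right) \left(-3\right) \left(-5\right) = \left(4 - 33\right) \left(-3\right) \left(-5\right) = \left(-29\right) \left(-3\right) \left(-5\right) = 87 \left(-5\right) = -435$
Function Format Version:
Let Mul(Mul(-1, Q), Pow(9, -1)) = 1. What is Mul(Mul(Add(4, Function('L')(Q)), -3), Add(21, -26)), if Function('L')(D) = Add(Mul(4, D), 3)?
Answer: -435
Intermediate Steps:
Q = -9 (Q = Mul(-9, 1) = -9)
Function('L')(D) = Add(3, Mul(4, D))
Mul(Mul(Add(4, Function('L')(Q)), -3), Add(21, -26)) = Mul(Mul(Add(4, Add(3, Mul(4, -9))), -3), Add(21, -26)) = Mul(Mul(Add(4, Add(3, -36)), -3), -5) = Mul(Mul(Add(4, -33), -3), -5) = Mul(Mul(-29, -3), -5) = Mul(87, -5) = -435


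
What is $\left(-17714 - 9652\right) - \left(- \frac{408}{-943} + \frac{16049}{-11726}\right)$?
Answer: $- \frac{670936639}{24518} \approx -27365.0$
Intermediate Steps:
$\left(-17714 - 9652\right) - \left(- \frac{408}{-943} + \frac{16049}{-11726}\right) = \left(-17714 - 9652\right) - \left(\left(-408\right) \left(- \frac{1}{943}\right) + 16049 \left(- \frac{1}{11726}\right)\right) = -27366 - \left(\frac{408}{943} - \frac{1459}{1066}\right) = -27366 - - \frac{22949}{24518} = -27366 + \frac{22949}{24518} = - \frac{670936639}{24518}$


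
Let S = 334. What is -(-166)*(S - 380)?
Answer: -7636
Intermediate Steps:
-(-166)*(S - 380) = -(-166)*(334 - 380) = -(-166)*(-46) = -1*7636 = -7636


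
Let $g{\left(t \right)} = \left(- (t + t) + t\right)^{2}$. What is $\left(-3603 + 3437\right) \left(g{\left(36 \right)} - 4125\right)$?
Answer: $469614$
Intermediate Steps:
$g{\left(t \right)} = t^{2}$ ($g{\left(t \right)} = \left(- 2 t + t\right)^{2} = \left(- t\right)^{2} = t^{2}$)
$\left(-3603 + 3437\right) \left(g{\left(36 \right)} - 4125\right) = \left(-3603 + 3437\right) \left(36^{2} - 4125\right) = - 166 \left(1296 - 4125\right) = \left(-166\right) \left(-2829\right) = 469614$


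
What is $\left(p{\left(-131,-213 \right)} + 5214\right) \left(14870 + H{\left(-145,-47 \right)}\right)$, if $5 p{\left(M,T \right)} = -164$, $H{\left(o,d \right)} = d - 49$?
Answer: $\frac{382735244}{5} \approx 7.6547 \cdot 10^{7}$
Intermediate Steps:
$H{\left(o,d \right)} = -49 + d$
$p{\left(M,T \right)} = - \frac{164}{5}$ ($p{\left(M,T \right)} = \frac{1}{5} \left(-164\right) = - \frac{164}{5}$)
$\left(p{\left(-131,-213 \right)} + 5214\right) \left(14870 + H{\left(-145,-47 \right)}\right) = \left(- \frac{164}{5} + 5214\right) \left(14870 - 96\right) = \frac{25906 \left(14870 - 96\right)}{5} = \frac{25906}{5} \cdot 14774 = \frac{382735244}{5}$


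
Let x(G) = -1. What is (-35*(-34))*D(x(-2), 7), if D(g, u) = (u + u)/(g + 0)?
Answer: -16660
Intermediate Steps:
D(g, u) = 2*u/g (D(g, u) = (2*u)/g = 2*u/g)
(-35*(-34))*D(x(-2), 7) = (-35*(-34))*(2*7/(-1)) = 1190*(2*7*(-1)) = 1190*(-14) = -16660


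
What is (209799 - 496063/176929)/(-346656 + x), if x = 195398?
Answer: -18559515604/13380963341 ≈ -1.3870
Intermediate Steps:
(209799 - 496063/176929)/(-346656 + x) = (209799 - 496063/176929)/(-346656 + 195398) = (209799 - 496063*1/176929)/(-151258) = (209799 - 496063/176929)*(-1/151258) = (37119031208/176929)*(-1/151258) = -18559515604/13380963341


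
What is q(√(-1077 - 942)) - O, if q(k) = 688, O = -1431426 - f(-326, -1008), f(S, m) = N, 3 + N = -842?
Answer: 1431269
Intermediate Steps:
N = -845 (N = -3 - 842 = -845)
f(S, m) = -845
O = -1430581 (O = -1431426 - 1*(-845) = -1431426 + 845 = -1430581)
q(√(-1077 - 942)) - O = 688 - 1*(-1430581) = 688 + 1430581 = 1431269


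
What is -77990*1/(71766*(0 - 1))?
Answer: 38995/35883 ≈ 1.0867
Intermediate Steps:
-77990*1/(71766*(0 - 1)) = -77990/((6*(-1))*11961) = -77990/((-6*11961)) = -77990/(-71766) = -77990*(-1/71766) = 38995/35883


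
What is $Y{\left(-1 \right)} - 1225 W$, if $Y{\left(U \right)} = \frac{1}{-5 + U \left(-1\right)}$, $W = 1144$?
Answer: $- \frac{5605601}{4} \approx -1.4014 \cdot 10^{6}$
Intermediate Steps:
$Y{\left(U \right)} = \frac{1}{-5 - U}$
$Y{\left(-1 \right)} - 1225 W = - \frac{1}{5 - 1} - 1401400 = - \frac{1}{4} - 1401400 = - \frac{5605601}{4}$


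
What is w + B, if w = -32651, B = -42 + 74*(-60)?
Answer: -37133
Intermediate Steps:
B = -4482 (B = -42 - 4440 = -4482)
w + B = -32651 - 4482 = -37133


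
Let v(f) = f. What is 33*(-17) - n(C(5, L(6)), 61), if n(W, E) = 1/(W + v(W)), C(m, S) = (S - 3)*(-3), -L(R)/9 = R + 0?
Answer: -191863/342 ≈ -561.00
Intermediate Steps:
L(R) = -9*R (L(R) = -9*(R + 0) = -9*R)
C(m, S) = 9 - 3*S (C(m, S) = (-3 + S)*(-3) = 9 - 3*S)
n(W, E) = 1/(2*W) (n(W, E) = 1/(W + W) = 1/(2*W))
33*(-17) - n(C(5, L(6)), 61) = 33*(-17) - 1/(2*(9 - (-27)*6)) = -561 - 1/(2*(9 - 3*(-54))) = -561 - 1/(2*(9 + 162)) = -561 - 1/(2*171) = -561 - 1*1/342 = -561 - 1/342 = -191863/342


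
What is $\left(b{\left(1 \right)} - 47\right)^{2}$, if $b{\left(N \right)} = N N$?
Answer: $2116$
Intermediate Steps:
$b{\left(N \right)} = N^{2}$
$\left(b{\left(1 \right)} - 47\right)^{2} = \left(1^{2} - 47\right)^{2} = \left(1 - 47\right)^{2} = \left(-46\right)^{2} = 2116$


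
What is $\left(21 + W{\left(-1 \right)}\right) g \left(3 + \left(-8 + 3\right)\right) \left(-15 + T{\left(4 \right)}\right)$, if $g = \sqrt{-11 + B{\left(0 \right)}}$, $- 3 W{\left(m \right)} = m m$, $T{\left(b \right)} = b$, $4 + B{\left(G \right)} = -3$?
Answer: $1364 i \sqrt{2} \approx 1929.0 i$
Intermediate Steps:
$B{\left(G \right)} = -7$ ($B{\left(G \right)} = -4 - 3 = -7$)
$W{\left(m \right)} = - \frac{m^{2}}{3}$ ($W{\left(m \right)} = - \frac{m m}{3} = - \frac{m^{2}}{3}$)
$g = 3 i \sqrt{2}$ ($g = \sqrt{-11 - 7} = \sqrt{-18} = 3 i \sqrt{2} \approx 4.2426 i$)
$\left(21 + W{\left(-1 \right)}\right) g \left(3 + \left(-8 + 3\right)\right) \left(-15 + T{\left(4 \right)}\right) = \left(21 - \frac{\left(-1\right)^{2}}{3}\right) 3 i \sqrt{2} \left(3 + \left(-8 + 3\right)\right) \left(-15 + 4\right) = \left(21 - \frac{1}{3}\right) 3 i \sqrt{2} \left(3 - 5\right) \left(-11\right) = \left(21 - \frac{1}{3}\right) 3 i \sqrt{2} \left(\left(-2\right) \left(-11\right)\right) = \frac{62 \cdot 3 i \sqrt{2}}{3} \cdot 22 = 62 i \sqrt{2} \cdot 22 = 1364 i \sqrt{2}$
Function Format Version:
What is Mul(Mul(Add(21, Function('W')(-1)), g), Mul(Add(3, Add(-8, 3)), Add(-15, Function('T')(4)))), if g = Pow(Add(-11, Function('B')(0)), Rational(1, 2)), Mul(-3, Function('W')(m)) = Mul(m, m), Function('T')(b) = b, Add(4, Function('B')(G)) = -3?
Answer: Mul(1364, I, Pow(2, Rational(1, 2))) ≈ Mul(1929.0, I)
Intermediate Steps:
Function('B')(G) = -7 (Function('B')(G) = Add(-4, -3) = -7)
Function('W')(m) = Mul(Rational(-1, 3), Pow(m, 2)) (Function('W')(m) = Mul(Rational(-1, 3), Mul(m, m)) = Mul(Rational(-1, 3), Pow(m, 2)))
g = Mul(3, I, Pow(2, Rational(1, 2))) (g = Pow(Add(-11, -7), Rational(1, 2)) = Pow(-18, Rational(1, 2)) = Mul(3, I, Pow(2, Rational(1, 2))) ≈ Mul(4.2426, I))
Mul(Mul(Add(21, Function('W')(-1)), g), Mul(Add(3, Add(-8, 3)), Add(-15, Function('T')(4)))) = Mul(Mul(Add(21, Mul(Rational(-1, 3), Pow(-1, 2))), Mul(3, I, Pow(2, Rational(1, 2)))), Mul(Add(3, Add(-8, 3)), Add(-15, 4))) = Mul(Mul(Add(21, Mul(Rational(-1, 3), 1)), Mul(3, I, Pow(2, Rational(1, 2)))), Mul(Add(3, -5), -11)) = Mul(Mul(Add(21, Rational(-1, 3)), Mul(3, I, Pow(2, Rational(1, 2)))), Mul(-2, -11)) = Mul(Mul(Rational(62, 3), Mul(3, I, Pow(2, Rational(1, 2)))), 22) = Mul(Mul(62, I, Pow(2, Rational(1, 2))), 22) = Mul(1364, I, Pow(2, Rational(1, 2)))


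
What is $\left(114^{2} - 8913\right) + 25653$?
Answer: $29736$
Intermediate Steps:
$\left(114^{2} - 8913\right) + 25653 = \left(12996 - 8913\right) + 25653 = 4083 + 25653 = 29736$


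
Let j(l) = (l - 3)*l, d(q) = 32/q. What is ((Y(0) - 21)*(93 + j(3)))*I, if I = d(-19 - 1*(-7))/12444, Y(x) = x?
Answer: 434/1037 ≈ 0.41851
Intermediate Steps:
j(l) = l*(-3 + l) (j(l) = (-3 + l)*l = l*(-3 + l))
I = -2/9333 (I = (32/(-19 - 1*(-7)))/12444 = (32/(-19 + 7))*(1/12444) = (32/(-12))*(1/12444) = (32*(-1/12))*(1/12444) = -8/3*1/12444 = -2/9333 ≈ -0.00021429)
((Y(0) - 21)*(93 + j(3)))*I = ((0 - 21)*(93 + 3*(-3 + 3)))*(-2/9333) = -21*(93 + 3*0)*(-2/9333) = -21*(93 + 0)*(-2/9333) = -21*93*(-2/9333) = -1953*(-2/9333) = 434/1037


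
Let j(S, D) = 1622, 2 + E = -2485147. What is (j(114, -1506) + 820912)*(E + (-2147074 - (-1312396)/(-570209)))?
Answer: -2172589123577905602/570209 ≈ -3.8102e+12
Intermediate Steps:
E = -2485149 (E = -2 - 2485147 = -2485149)
(j(114, -1506) + 820912)*(E + (-2147074 - (-1312396)/(-570209))) = (1622 + 820912)*(-2485149 + (-2147074 - (-1312396)/(-570209))) = 822534*(-2485149 + (-2147074 - (-1312396)*(-1)/570209)) = 822534*(-2485149 + (-2147074 - 1*1312396/570209)) = 822534*(-2485149 + (-2147074 - 1312396/570209)) = 822534*(-2485149 - 1224282230862/570209) = 822534*(-2641336557003/570209) = -2172589123577905602/570209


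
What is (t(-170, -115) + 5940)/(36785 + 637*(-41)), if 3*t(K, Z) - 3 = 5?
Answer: 4457/8001 ≈ 0.55706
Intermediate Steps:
t(K, Z) = 8/3 (t(K, Z) = 1 + (⅓)*5 = 1 + 5/3 = 8/3)
(t(-170, -115) + 5940)/(36785 + 637*(-41)) = (8/3 + 5940)/(36785 + 637*(-41)) = 17828/(3*(36785 - 26117)) = (17828/3)/10668 = (17828/3)*(1/10668) = 4457/8001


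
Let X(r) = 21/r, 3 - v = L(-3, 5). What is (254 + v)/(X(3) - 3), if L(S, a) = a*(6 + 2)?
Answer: 217/4 ≈ 54.250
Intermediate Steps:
L(S, a) = 8*a (L(S, a) = a*8 = 8*a)
v = -37 (v = 3 - 8*5 = 3 - 1*40 = 3 - 40 = -37)
(254 + v)/(X(3) - 3) = (254 - 37)/(21/3 - 3) = 217/(21*(⅓) - 3) = 217/(7 - 3) = 217/4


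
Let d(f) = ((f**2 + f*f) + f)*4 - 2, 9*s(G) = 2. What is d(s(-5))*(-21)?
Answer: 406/27 ≈ 15.037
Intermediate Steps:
s(G) = 2/9 (s(G) = (1/9)*2 = 2/9)
d(f) = -2 + 4*f + 8*f**2 (d(f) = ((f**2 + f**2) + f)*4 - 2 = (2*f**2 + f)*4 - 2 = (f + 2*f**2)*4 - 2 = (4*f + 8*f**2) - 2 = -2 + 4*f + 8*f**2)
d(s(-5))*(-21) = (-2 + 4*(2/9) + 8*(2/9)**2)*(-21) = (-2 + 8/9 + 8*(4/81))*(-21) = (-2 + 8/9 + 32/81)*(-21) = -58/81*(-21) = 406/27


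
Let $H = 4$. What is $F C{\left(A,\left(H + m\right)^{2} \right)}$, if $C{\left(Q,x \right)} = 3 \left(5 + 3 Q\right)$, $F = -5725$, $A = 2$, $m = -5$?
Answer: $-188925$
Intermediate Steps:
$C{\left(Q,x \right)} = 15 + 9 Q$
$F C{\left(A,\left(H + m\right)^{2} \right)} = - 5725 \left(15 + 9 \cdot 2\right) = - 5725 \left(15 + 18\right) = \left(-5725\right) 33 = -188925$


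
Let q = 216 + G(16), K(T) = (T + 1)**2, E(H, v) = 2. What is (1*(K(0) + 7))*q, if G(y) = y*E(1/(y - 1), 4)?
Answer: 1984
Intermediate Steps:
G(y) = 2*y (G(y) = y*2 = 2*y)
K(T) = (1 + T)**2
q = 248 (q = 216 + 2*16 = 216 + 32 = 248)
(1*(K(0) + 7))*q = (1*((1 + 0)**2 + 7))*248 = (1*(1**2 + 7))*248 = (1*(1 + 7))*248 = (1*8)*248 = 8*248 = 1984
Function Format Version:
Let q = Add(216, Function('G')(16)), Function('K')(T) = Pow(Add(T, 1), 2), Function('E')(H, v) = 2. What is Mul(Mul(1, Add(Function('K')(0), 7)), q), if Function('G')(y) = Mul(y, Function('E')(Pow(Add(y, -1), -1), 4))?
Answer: 1984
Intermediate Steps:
Function('G')(y) = Mul(2, y) (Function('G')(y) = Mul(y, 2) = Mul(2, y))
Function('K')(T) = Pow(Add(1, T), 2)
q = 248 (q = Add(216, Mul(2, 16)) = Add(216, 32) = 248)
Mul(Mul(1, Add(Function('K')(0), 7)), q) = Mul(Mul(1, Add(Pow(Add(1, 0), 2), 7)), 248) = Mul(Mul(1, Add(Pow(1, 2), 7)), 248) = Mul(Mul(1, Add(1, 7)), 248) = Mul(Mul(1, 8), 248) = Mul(8, 248) = 1984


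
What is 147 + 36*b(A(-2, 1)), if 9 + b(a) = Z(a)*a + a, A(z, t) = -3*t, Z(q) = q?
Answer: 39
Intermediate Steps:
b(a) = -9 + a + a**2 (b(a) = -9 + (a*a + a) = -9 + (a**2 + a) = -9 + (a + a**2) = -9 + a + a**2)
147 + 36*b(A(-2, 1)) = 147 + 36*(-9 - 3*1 + (-3*1)**2) = 147 + 36*(-9 - 3 + (-3)**2) = 147 + 36*(-9 - 3 + 9) = 147 + 36*(-3) = 147 - 108 = 39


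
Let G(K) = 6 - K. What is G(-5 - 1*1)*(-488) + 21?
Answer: -5835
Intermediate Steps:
G(-5 - 1*1)*(-488) + 21 = (6 - (-5 - 1*1))*(-488) + 21 = (6 - (-5 - 1))*(-488) + 21 = (6 - 1*(-6))*(-488) + 21 = (6 + 6)*(-488) + 21 = 12*(-488) + 21 = -5856 + 21 = -5835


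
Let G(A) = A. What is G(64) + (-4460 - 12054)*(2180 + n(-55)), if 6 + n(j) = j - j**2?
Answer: 14961748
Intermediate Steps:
n(j) = -6 + j - j**2 (n(j) = -6 + (j - j**2) = -6 + j - j**2)
G(64) + (-4460 - 12054)*(2180 + n(-55)) = 64 + (-4460 - 12054)*(2180 + (-6 - 55 - 1*(-55)**2)) = 64 - 16514*(2180 + (-6 - 55 - 1*3025)) = 64 - 16514*(2180 + (-6 - 55 - 3025)) = 64 - 16514*(2180 - 3086) = 64 - 16514*(-906) = 64 + 14961684 = 14961748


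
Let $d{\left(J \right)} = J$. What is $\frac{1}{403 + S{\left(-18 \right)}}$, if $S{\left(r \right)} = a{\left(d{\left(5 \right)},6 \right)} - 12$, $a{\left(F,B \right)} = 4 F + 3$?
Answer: $\frac{1}{414} \approx 0.0024155$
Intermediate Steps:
$a{\left(F,B \right)} = 3 + 4 F$
$S{\left(r \right)} = 11$ ($S{\left(r \right)} = \left(3 + 4 \cdot 5\right) - 12 = \left(3 + 20\right) - 12 = 23 - 12 = 11$)
$\frac{1}{403 + S{\left(-18 \right)}} = \frac{1}{403 + 11} = \frac{1}{414}$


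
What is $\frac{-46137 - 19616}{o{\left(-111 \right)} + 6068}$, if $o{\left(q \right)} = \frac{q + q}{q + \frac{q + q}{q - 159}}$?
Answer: $- \frac{93733}{8653} \approx -10.832$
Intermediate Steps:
$o{\left(q \right)} = \frac{2 q}{q + \frac{2 q}{-159 + q}}$
$\frac{-46137 - 19616}{o{\left(-111 \right)} + 6068} = \frac{-46137 - 19616}{\frac{2 \left(-159 - 111\right)}{-157 - 111} + 6068} = \frac{-46137 + \left(-24797 + 5181\right)}{2 \frac{1}{-268} \left(-270\right) + 6068} = \frac{-46137 - 19616}{2 \left(- \frac{1}{268}\right) \left(-270\right) + 6068} = - \frac{65753}{\frac{135}{67} + 6068} = - \frac{65753}{\frac{406691}{67}} = \left(-65753\right) \frac{67}{406691} = - \frac{93733}{8653}$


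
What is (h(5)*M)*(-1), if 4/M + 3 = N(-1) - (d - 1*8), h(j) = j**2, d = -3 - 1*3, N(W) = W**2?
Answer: -25/3 ≈ -8.3333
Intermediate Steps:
d = -6 (d = -3 - 3 = -6)
M = 1/3 (M = 4/(-3 + ((-1)**2 - (-6 - 1*8))) = 4/(-3 + (1 - (-6 - 8))) = 4/(-3 + (1 - 1*(-14))) = 4/(-3 + (1 + 14)) = 4/(-3 + 15) = 4/12 = 4*(1/12) = 1/3 ≈ 0.33333)
(h(5)*M)*(-1) = (5**2*(1/3))*(-1) = (25*(1/3))*(-1) = (25/3)*(-1) = -25/3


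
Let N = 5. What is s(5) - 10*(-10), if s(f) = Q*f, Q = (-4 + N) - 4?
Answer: 85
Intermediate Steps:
Q = -3 (Q = (-4 + 5) - 4 = 1 - 4 = -3)
s(f) = -3*f
s(5) - 10*(-10) = -3*5 - 10*(-10) = -15 - 1*(-100) = -15 + 100 = 85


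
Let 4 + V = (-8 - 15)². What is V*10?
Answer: 5250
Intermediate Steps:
V = 525 (V = -4 + (-8 - 15)² = -4 + (-23)² = -4 + 529 = 525)
V*10 = 525*10 = 5250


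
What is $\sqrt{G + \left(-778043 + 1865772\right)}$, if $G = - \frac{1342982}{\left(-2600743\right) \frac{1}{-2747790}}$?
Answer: $\frac{i \sqrt{2240095177938659819}}{2600743} \approx 575.49 i$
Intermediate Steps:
$G = - \frac{3690232509780}{2600743}$ ($G = - \frac{1342982}{\left(-2600743\right) \left(- \frac{1}{2747790}\right)} = - \frac{1342982}{\frac{2600743}{2747790}} = \left(-1342982\right) \frac{2747790}{2600743} = - \frac{3690232509780}{2600743} \approx -1.4189 \cdot 10^{6}$)
$\sqrt{G + \left(-778043 + 1865772\right)} = \sqrt{- \frac{3690232509780}{2600743} + \left(-778043 + 1865772\right)} = \sqrt{- \frac{3690232509780}{2600743} + 1087729} = \sqrt{- \frac{861328927133}{2600743}} = \frac{i \sqrt{2240095177938659819}}{2600743}$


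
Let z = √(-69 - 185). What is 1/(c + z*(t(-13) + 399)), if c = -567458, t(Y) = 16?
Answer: -283729/161026163457 - 415*I*√254/322052326914 ≈ -1.762e-6 - 2.0537e-8*I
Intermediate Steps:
z = I*√254 (z = √(-254) = I*√254 ≈ 15.937*I)
1/(c + z*(t(-13) + 399)) = 1/(-567458 + (I*√254)*(16 + 399)) = 1/(-567458 + (I*√254)*415) = 1/(-567458 + 415*I*√254)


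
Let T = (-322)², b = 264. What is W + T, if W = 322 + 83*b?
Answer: 125918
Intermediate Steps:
T = 103684
W = 22234 (W = 322 + 83*264 = 322 + 21912 = 22234)
W + T = 22234 + 103684 = 125918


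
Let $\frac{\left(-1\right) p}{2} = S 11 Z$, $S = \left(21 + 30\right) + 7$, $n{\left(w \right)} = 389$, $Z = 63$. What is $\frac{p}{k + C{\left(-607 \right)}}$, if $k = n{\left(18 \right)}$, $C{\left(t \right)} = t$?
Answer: $\frac{40194}{109} \approx 368.75$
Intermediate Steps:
$k = 389$
$S = 58$ ($S = 51 + 7 = 58$)
$p = -80388$ ($p = - 2 \cdot 58 \cdot 11 \cdot 63 = - 2 \cdot 638 \cdot 63 = \left(-2\right) 40194 = -80388$)
$\frac{p}{k + C{\left(-607 \right)}} = - \frac{80388}{389 - 607} = - \frac{80388}{-218} = \left(-80388\right) \left(- \frac{1}{218}\right) = \frac{40194}{109}$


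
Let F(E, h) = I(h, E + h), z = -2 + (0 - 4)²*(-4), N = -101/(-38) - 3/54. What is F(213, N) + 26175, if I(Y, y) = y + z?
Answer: 4501507/171 ≈ 26325.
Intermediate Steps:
N = 445/171 (N = -101*(-1/38) - 3*1/54 = 101/38 - 1/18 = 445/171 ≈ 2.6023)
z = -66 (z = -2 + (-4)²*(-4) = -2 + 16*(-4) = -2 - 64 = -66)
I(Y, y) = -66 + y (I(Y, y) = y - 66 = -66 + y)
F(E, h) = -66 + E + h (F(E, h) = -66 + (E + h) = -66 + E + h)
F(213, N) + 26175 = (-66 + 213 + 445/171) + 26175 = 25582/171 + 26175 = 4501507/171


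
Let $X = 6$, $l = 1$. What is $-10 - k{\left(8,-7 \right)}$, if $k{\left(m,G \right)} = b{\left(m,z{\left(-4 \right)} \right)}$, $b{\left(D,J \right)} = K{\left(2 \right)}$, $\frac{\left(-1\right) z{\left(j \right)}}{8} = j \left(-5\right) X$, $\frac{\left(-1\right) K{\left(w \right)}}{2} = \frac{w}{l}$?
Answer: $-6$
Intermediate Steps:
$K{\left(w \right)} = - 2 w$ ($K{\left(w \right)} = - 2 \frac{w}{1} = - 2 w 1 = - 2 w$)
$z{\left(j \right)} = 240 j$ ($z{\left(j \right)} = - 8 j \left(-5\right) 6 = - 8 - 5 j 6 = - 8 \left(- 30 j\right) = 240 j$)
$b{\left(D,J \right)} = -4$ ($b{\left(D,J \right)} = \left(-2\right) 2 = -4$)
$k{\left(m,G \right)} = -4$
$-10 - k{\left(8,-7 \right)} = -10 - -4 = -10 + 4 = -6$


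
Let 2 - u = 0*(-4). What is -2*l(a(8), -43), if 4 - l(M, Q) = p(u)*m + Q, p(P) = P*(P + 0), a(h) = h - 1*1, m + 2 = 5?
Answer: -70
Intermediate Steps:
m = 3 (m = -2 + 5 = 3)
a(h) = -1 + h (a(h) = h - 1 = -1 + h)
u = 2 (u = 2 - 0*(-4) = 2 - 1*0 = 2 + 0 = 2)
p(P) = P² (p(P) = P*P = P²)
l(M, Q) = -8 - Q (l(M, Q) = 4 - (2²*3 + Q) = 4 - (4*3 + Q) = 4 - (12 + Q) = 4 + (-12 - Q) = -8 - Q)
-2*l(a(8), -43) = -2*(-8 - 1*(-43)) = -2*(-8 + 43) = -2*35 = -70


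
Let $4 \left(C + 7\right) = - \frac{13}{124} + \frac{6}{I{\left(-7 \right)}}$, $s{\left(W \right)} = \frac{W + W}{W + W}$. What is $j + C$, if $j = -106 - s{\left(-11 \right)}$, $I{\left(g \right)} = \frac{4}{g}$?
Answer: $- \frac{57859}{496} \approx -116.65$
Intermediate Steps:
$s{\left(W \right)} = 1$ ($s{\left(W \right)} = \frac{2 W}{2 W} = 2 W \frac{1}{2 W} = 1$)
$C = - \frac{4787}{496}$ ($C = -7 + \frac{- \frac{13}{124} + \frac{6}{4 \frac{1}{-7}}}{4} = -7 + \frac{\left(-13\right) \frac{1}{124} + \frac{6}{4 \left(- \frac{1}{7}\right)}}{4} = -7 + \frac{- \frac{13}{124} + \frac{6}{- \frac{4}{7}}}{4} = -7 + \frac{- \frac{13}{124} + 6 \left(- \frac{7}{4}\right)}{4} = -7 + \frac{- \frac{13}{124} - \frac{21}{2}}{4} = -7 + \frac{1}{4} \left(- \frac{1315}{124}\right) = -7 - \frac{1315}{496} = - \frac{4787}{496} \approx -9.6512$)
$j = -107$ ($j = -106 - 1 = -107$)
$j + C = -107 - \frac{4787}{496} = - \frac{57859}{496}$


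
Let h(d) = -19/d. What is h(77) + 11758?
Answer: 905347/77 ≈ 11758.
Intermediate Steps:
h(77) + 11758 = -19/77 + 11758 = 905347/77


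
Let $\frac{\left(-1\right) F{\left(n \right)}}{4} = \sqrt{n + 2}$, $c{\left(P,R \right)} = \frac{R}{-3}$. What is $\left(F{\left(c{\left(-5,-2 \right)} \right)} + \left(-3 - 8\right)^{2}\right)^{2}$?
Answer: $\frac{44051}{3} - \frac{1936 \sqrt{6}}{3} \approx 13103.0$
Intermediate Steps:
$c{\left(P,R \right)} = - \frac{R}{3}$ ($c{\left(P,R \right)} = R \left(- \frac{1}{3}\right) = - \frac{R}{3}$)
$F{\left(n \right)} = - 4 \sqrt{2 + n}$ ($F{\left(n \right)} = - 4 \sqrt{n + 2} = - 4 \sqrt{2 + n}$)
$\left(F{\left(c{\left(-5,-2 \right)} \right)} + \left(-3 - 8\right)^{2}\right)^{2} = \left(- 4 \sqrt{2 - - \frac{2}{3}} + \left(-3 - 8\right)^{2}\right)^{2} = \left(- 4 \sqrt{2 + \frac{2}{3}} + \left(-11\right)^{2}\right)^{2} = \left(- 4 \sqrt{\frac{8}{3}} + 121\right)^{2} = \left(- 4 \frac{2 \sqrt{6}}{3} + 121\right)^{2} = \left(- \frac{8 \sqrt{6}}{3} + 121\right)^{2} = \left(121 - \frac{8 \sqrt{6}}{3}\right)^{2}$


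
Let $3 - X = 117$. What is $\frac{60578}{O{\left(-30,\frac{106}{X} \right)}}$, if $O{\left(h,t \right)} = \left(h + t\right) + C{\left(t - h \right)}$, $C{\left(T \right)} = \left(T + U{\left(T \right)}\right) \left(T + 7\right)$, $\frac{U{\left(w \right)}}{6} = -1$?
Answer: $\frac{196817922}{2603149} \approx 75.608$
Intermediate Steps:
$X = -114$ ($X = 3 - 117 = -114$)
$U{\left(w \right)} = -6$ ($U{\left(w \right)} = 6 \left(-1\right) = -6$)
$C{\left(T \right)} = \left(-6 + T\right) \left(7 + T\right)$ ($C{\left(T \right)} = \left(T - 6\right) \left(T + 7\right) = \left(-6 + T\right) \left(7 + T\right)$)
$O{\left(h,t \right)} = -42 + \left(t - h\right)^{2} + 2 t$ ($O{\left(h,t \right)} = \left(h + t\right) - \left(42 + h - t - \left(t - h\right)^{2}\right) = -42 + \left(t - h\right)^{2} + 2 t$)
$\frac{60578}{O{\left(-30,\frac{106}{X} \right)}} = \frac{60578}{-42 + \left(-30 - \frac{106}{-114}\right)^{2} + 2 \frac{106}{-114}} = \frac{60578}{-42 + \left(-30 - 106 \left(- \frac{1}{114}\right)\right)^{2} + 2 \cdot 106 \left(- \frac{1}{114}\right)} = \frac{60578}{-42 + \left(-30 - - \frac{53}{57}\right)^{2} + 2 \left(- \frac{53}{57}\right)} = \frac{60578}{-42 + \left(-30 + \frac{53}{57}\right)^{2} - \frac{106}{57}} = \frac{60578}{-42 + \left(- \frac{1657}{57}\right)^{2} - \frac{106}{57}} = \frac{60578}{-42 + \frac{2745649}{3249} - \frac{106}{57}} = \frac{60578}{\frac{2603149}{3249}} = 60578 \cdot \frac{3249}{2603149} = \frac{196817922}{2603149}$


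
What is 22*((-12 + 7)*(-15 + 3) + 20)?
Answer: 1760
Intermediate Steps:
22*((-12 + 7)*(-15 + 3) + 20) = 22*(-5*(-12) + 20) = 22*(60 + 20) = 22*80 = 1760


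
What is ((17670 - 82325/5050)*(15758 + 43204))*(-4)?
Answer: -420522526428/101 ≈ -4.1636e+9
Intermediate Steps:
((17670 - 82325/5050)*(15758 + 43204))*(-4) = ((17670 - 82325*1/5050)*58962)*(-4) = ((17670 - 3293/202)*58962)*(-4) = ((3566047/202)*58962)*(-4) = (105130631607/101)*(-4) = -420522526428/101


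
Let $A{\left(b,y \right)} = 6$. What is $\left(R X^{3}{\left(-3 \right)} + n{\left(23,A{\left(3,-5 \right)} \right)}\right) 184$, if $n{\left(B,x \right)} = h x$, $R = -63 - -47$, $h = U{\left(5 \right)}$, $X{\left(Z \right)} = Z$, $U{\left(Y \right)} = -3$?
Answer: $76176$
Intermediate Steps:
$h = -3$
$R = -16$ ($R = -63 + 47 = -16$)
$n{\left(B,x \right)} = - 3 x$
$\left(R X^{3}{\left(-3 \right)} + n{\left(23,A{\left(3,-5 \right)} \right)}\right) 184 = \left(- 16 \left(-3\right)^{3} - 18\right) 184 = \left(\left(-16\right) \left(-27\right) - 18\right) 184 = \left(432 - 18\right) 184 = 414 \cdot 184 = 76176$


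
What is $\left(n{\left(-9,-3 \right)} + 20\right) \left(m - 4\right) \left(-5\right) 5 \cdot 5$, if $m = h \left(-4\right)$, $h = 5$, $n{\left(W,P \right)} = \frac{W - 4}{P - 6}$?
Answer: $\frac{193000}{3} \approx 64333.0$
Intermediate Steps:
$n{\left(W,P \right)} = \frac{-4 + W}{-6 + P}$
$m = -20$ ($m = 5 \left(-4\right) = -20$)
$\left(n{\left(-9,-3 \right)} + 20\right) \left(m - 4\right) \left(-5\right) 5 \cdot 5 = \left(\frac{-4 - 9}{-6 - 3} + 20\right) \left(-20 - 4\right) \left(-5\right) 5 \cdot 5 = \left(\frac{1}{-9} \left(-13\right) + 20\right) \left(-24\right) \left(-5\right) 5 \cdot 5 = \left(\left(- \frac{1}{9}\right) \left(-13\right) + 20\right) 120 \cdot 5 \cdot 5 = \left(\frac{13}{9} + 20\right) 600 \cdot 5 = \frac{193}{9} \cdot 3000 = \frac{193000}{3}$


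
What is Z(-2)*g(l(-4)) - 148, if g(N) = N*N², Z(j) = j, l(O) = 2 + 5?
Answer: -834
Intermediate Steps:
l(O) = 7
g(N) = N³
Z(-2)*g(l(-4)) - 148 = -2*7³ - 148 = -2*343 - 148 = -686 - 148 = -834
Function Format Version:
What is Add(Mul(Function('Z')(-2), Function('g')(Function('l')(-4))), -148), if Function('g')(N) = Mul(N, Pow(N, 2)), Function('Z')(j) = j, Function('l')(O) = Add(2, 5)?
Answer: -834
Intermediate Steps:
Function('l')(O) = 7
Function('g')(N) = Pow(N, 3)
Add(Mul(Function('Z')(-2), Function('g')(Function('l')(-4))), -148) = Add(Mul(-2, Pow(7, 3)), -148) = Add(Mul(-2, 343), -148) = Add(-686, -148) = -834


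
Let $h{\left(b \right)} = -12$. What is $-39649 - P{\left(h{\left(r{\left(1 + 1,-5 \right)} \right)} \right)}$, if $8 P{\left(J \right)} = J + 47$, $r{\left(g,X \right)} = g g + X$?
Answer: $- \frac{317227}{8} \approx -39653.0$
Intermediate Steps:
$r{\left(g,X \right)} = X + g^{2}$ ($r{\left(g,X \right)} = g^{2} + X = X + g^{2}$)
$P{\left(J \right)} = \frac{47}{8} + \frac{J}{8}$ ($P{\left(J \right)} = \frac{J + 47}{8} = \frac{47 + J}{8} = \frac{47}{8} + \frac{J}{8}$)
$-39649 - P{\left(h{\left(r{\left(1 + 1,-5 \right)} \right)} \right)} = -39649 - \left(\frac{47}{8} + \frac{1}{8} \left(-12\right)\right) = -39649 - \left(\frac{47}{8} - \frac{3}{2}\right) = -39649 - \frac{35}{8} = - \frac{317227}{8}$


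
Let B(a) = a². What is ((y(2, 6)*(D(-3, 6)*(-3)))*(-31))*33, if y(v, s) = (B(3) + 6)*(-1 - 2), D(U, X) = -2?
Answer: 276210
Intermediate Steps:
y(v, s) = -45 (y(v, s) = (3² + 6)*(-1 - 2) = (9 + 6)*(-3) = 15*(-3) = -45)
((y(2, 6)*(D(-3, 6)*(-3)))*(-31))*33 = (-(-90)*(-3)*(-31))*33 = (-45*6*(-31))*33 = -270*(-31)*33 = 8370*33 = 276210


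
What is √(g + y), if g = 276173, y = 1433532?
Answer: √1709705 ≈ 1307.6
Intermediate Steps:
√(g + y) = √(276173 + 1433532) = √1709705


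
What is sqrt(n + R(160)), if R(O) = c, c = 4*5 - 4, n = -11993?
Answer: I*sqrt(11977) ≈ 109.44*I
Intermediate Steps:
c = 16 (c = 20 - 4 = 16)
R(O) = 16
sqrt(n + R(160)) = sqrt(-11993 + 16) = sqrt(-11977) = I*sqrt(11977)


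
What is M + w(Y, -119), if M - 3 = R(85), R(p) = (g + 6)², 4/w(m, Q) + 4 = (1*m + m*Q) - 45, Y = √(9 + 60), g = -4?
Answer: 6708681/958355 - 472*√69/958355 ≈ 6.9961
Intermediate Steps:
Y = √69 ≈ 8.3066
w(m, Q) = 4/(-49 + m + Q*m) (w(m, Q) = 4/(-4 + ((1*m + m*Q) - 45)) = 4/(-4 + ((m + Q*m) - 45)) = 4/(-4 + (-45 + m + Q*m)) = 4/(-49 + m + Q*m))
R(p) = 4 (R(p) = (-4 + 6)² = 2² = 4)
M = 7 (M = 3 + 4 = 7)
M + w(Y, -119) = 7 + 4/(-49 + √69 - 119*√69) = 7 + 4/(-49 - 118*√69)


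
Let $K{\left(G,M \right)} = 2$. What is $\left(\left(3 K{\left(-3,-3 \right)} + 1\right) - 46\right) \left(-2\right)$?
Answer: $78$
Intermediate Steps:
$\left(\left(3 K{\left(-3,-3 \right)} + 1\right) - 46\right) \left(-2\right) = \left(\left(3 \cdot 2 + 1\right) - 46\right) \left(-2\right) = \left(\left(6 + 1\right) - 46\right) \left(-2\right) = \left(7 - 46\right) \left(-2\right) = \left(-39\right) \left(-2\right) = 78$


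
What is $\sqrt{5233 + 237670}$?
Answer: $\sqrt{242903} \approx 492.85$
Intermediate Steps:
$\sqrt{5233 + 237670} = \sqrt{242903}$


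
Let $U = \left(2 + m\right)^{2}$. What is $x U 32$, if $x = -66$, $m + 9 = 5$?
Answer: $-8448$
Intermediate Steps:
$m = -4$ ($m = -9 + 5 = -4$)
$U = 4$ ($U = \left(2 - 4\right)^{2} = \left(-2\right)^{2} = 4$)
$x U 32 = \left(-66\right) 4 \cdot 32 = \left(-264\right) 32 = -8448$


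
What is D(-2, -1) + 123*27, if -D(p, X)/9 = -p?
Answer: 3303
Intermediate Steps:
D(p, X) = 9*p (D(p, X) = -(-9)*p = 9*p)
D(-2, -1) + 123*27 = 9*(-2) + 123*27 = -18 + 3321 = 3303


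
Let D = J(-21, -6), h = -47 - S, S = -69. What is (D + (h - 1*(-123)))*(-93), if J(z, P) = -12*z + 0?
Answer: -36921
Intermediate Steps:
h = 22 (h = -47 - 1*(-69) = -47 + 69 = 22)
J(z, P) = -12*z
D = 252 (D = -12*(-21) = 252)
(D + (h - 1*(-123)))*(-93) = (252 + (22 - 1*(-123)))*(-93) = (252 + (22 + 123))*(-93) = (252 + 145)*(-93) = 397*(-93) = -36921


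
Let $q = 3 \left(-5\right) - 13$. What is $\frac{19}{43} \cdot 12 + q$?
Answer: $- \frac{976}{43} \approx -22.698$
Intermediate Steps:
$q = -28$ ($q = -15 - 13 = -28$)
$\frac{19}{43} \cdot 12 + q = \frac{19}{43} \cdot 12 - 28 = \frac{228}{43} - 28 = - \frac{976}{43}$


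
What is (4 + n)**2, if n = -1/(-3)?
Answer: 169/9 ≈ 18.778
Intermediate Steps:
n = 1/3 (n = -1/3*(-1) = 1/3 ≈ 0.33333)
(4 + n)**2 = (4 + 1/3)**2 = (13/3)**2 = 169/9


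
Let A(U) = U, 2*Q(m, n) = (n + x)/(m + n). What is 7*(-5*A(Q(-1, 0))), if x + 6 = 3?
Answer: -105/2 ≈ -52.500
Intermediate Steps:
x = -3 (x = -6 + 3 = -3)
Q(m, n) = (-3 + n)/(2*(m + n)) (Q(m, n) = ((n - 3)/(m + n))/2 = ((-3 + n)/(m + n))/2 = (-3 + n)/(2*(m + n)))
7*(-5*A(Q(-1, 0))) = 7*(-5*(-3 + 0)/(2*(-1 + 0))) = 7*(-5*(-3)/(2*(-1))) = 7*(-5*(-1)*(-3)/2) = 7*(-5*3/2) = 7*(-15/2) = -105/2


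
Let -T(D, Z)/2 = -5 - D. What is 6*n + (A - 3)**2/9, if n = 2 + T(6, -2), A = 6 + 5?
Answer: 1360/9 ≈ 151.11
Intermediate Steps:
T(D, Z) = 10 + 2*D (T(D, Z) = -2*(-5 - D) = 10 + 2*D)
A = 11
n = 24 (n = 2 + (10 + 2*6) = 2 + (10 + 12) = 2 + 22 = 24)
6*n + (A - 3)**2/9 = 6*24 + (11 - 3)**2/9 = 144 + 8**2*(1/9) = 144 + 64*(1/9) = 144 + 64/9 = 1360/9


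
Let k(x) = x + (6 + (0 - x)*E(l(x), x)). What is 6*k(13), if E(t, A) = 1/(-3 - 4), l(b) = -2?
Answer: 876/7 ≈ 125.14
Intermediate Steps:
E(t, A) = -1/7 (E(t, A) = 1/(-7) = -1/7)
k(x) = 6 + 8*x/7 (k(x) = x + (6 + (0 - x)*(-1/7)) = x + (6 - x*(-1/7)) = x + (6 + x/7) = 6 + 8*x/7)
6*k(13) = 6*(6 + (8/7)*13) = 6*(6 + 104/7) = 6*(146/7) = 876/7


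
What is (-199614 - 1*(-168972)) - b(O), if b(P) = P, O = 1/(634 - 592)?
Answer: -1286965/42 ≈ -30642.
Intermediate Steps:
O = 1/42 ≈ 0.023810
(-199614 - 1*(-168972)) - b(O) = (-199614 - 1*(-168972)) - 1*1/42 = (-199614 + 168972) - 1/42 = -30642 - 1/42 = -1286965/42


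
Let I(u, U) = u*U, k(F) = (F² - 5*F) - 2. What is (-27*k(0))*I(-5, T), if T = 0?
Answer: 0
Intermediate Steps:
k(F) = -2 + F² - 5*F
I(u, U) = U*u
(-27*k(0))*I(-5, T) = (-27*(-2 + 0² - 5*0))*(0*(-5)) = -27*(-2 + 0 + 0)*0 = -27*(-2)*0 = 54*0 = 0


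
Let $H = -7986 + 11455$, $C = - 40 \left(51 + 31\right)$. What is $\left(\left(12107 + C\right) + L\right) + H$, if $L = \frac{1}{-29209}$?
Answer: $\frac{359153863}{29209} \approx 12296.0$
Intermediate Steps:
$C = -3280$ ($C = \left(-40\right) 82 = -3280$)
$H = 3469$
$L = - \frac{1}{29209} \approx -3.4236 \cdot 10^{-5}$
$\left(\left(12107 + C\right) + L\right) + H = \left(\left(12107 - 3280\right) - \frac{1}{29209}\right) + 3469 = \left(8827 - \frac{1}{29209}\right) + 3469 = \frac{257827842}{29209} + 3469 = \frac{359153863}{29209}$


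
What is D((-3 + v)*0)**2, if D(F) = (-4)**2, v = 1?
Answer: 256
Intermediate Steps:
D(F) = 16
D((-3 + v)*0)**2 = 16**2 = 256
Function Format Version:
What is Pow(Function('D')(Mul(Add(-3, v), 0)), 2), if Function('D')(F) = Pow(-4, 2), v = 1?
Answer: 256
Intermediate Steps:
Function('D')(F) = 16
Pow(Function('D')(Mul(Add(-3, v), 0)), 2) = Pow(16, 2) = 256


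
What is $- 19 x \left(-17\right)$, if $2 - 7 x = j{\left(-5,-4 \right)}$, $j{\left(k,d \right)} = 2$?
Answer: $0$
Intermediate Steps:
$x = 0$ ($x = \frac{2}{7} - \frac{2}{7} = 0$)
$- 19 x \left(-17\right) = \left(-19\right) 0 \left(-17\right) = 0 \left(-17\right) = 0$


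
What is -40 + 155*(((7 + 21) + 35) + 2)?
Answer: 10035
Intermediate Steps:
-40 + 155*(((7 + 21) + 35) + 2) = -40 + 155*((28 + 35) + 2) = -40 + 155*(63 + 2) = -40 + 155*65 = -40 + 10075 = 10035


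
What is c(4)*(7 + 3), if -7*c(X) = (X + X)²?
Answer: -640/7 ≈ -91.429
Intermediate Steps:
c(X) = -4*X²/7 (c(X) = -(X + X)²/7 = -4*X²/7)
c(4)*(7 + 3) = (-4/7*4²)*(7 + 3) = -4/7*16*10 = -64/7*10 = -640/7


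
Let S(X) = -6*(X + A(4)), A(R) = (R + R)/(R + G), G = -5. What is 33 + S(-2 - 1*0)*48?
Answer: 2913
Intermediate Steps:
A(R) = 2*R/(-5 + R) (A(R) = (R + R)/(R - 5) = (2*R)/(-5 + R) = 2*R/(-5 + R))
S(X) = 48 - 6*X (S(X) = -6*(X + 2*4/(-5 + 4)) = -6*(X + 2*4/(-1)) = -6*(X + 2*4*(-1)) = -6*(X - 8) = -6*(-8 + X) = 48 - 6*X)
33 + S(-2 - 1*0)*48 = 33 + (48 - 6*(-2 - 1*0))*48 = 33 + (48 - 6*(-2 + 0))*48 = 33 + (48 - 6*(-2))*48 = 33 + (48 + 12)*48 = 33 + 60*48 = 33 + 2880 = 2913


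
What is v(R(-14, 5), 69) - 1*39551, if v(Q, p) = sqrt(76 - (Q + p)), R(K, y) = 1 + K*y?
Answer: -39551 + 2*sqrt(19) ≈ -39542.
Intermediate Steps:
v(Q, p) = sqrt(76 - Q - p) (v(Q, p) = sqrt(76 + (-Q - p)) = sqrt(76 - Q - p))
v(R(-14, 5), 69) - 1*39551 = sqrt(76 - (1 - 14*5) - 1*69) - 1*39551 = sqrt(76 - (1 - 70) - 69) - 39551 = sqrt(76 - 1*(-69) - 69) - 39551 = sqrt(76 + 69 - 69) - 39551 = sqrt(76) - 39551 = 2*sqrt(19) - 39551 = -39551 + 2*sqrt(19)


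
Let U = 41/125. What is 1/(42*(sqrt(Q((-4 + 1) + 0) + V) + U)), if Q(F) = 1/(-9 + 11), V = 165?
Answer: -5125/108538773 + 15625*sqrt(662)/217077546 ≈ 0.0018048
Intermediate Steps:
Q(F) = 1/2
U = 41/125 (U = 41*(1/125) = 41/125 ≈ 0.32800)
1/(42*(sqrt(Q((-4 + 1) + 0) + V) + U)) = 1/(42*(sqrt(1/2 + 165) + 41/125)) = 1/(42*(sqrt(331/2) + 41/125)) = 1/(42*(sqrt(662)/2 + 41/125)) = 1/(42*(41/125 + sqrt(662)/2)) = 1/(1722/125 + 21*sqrt(662))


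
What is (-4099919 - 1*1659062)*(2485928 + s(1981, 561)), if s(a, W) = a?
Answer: -14327820660729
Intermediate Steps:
(-4099919 - 1*1659062)*(2485928 + s(1981, 561)) = (-4099919 - 1*1659062)*(2485928 + 1981) = (-4099919 - 1659062)*2487909 = -5758981*2487909 = -14327820660729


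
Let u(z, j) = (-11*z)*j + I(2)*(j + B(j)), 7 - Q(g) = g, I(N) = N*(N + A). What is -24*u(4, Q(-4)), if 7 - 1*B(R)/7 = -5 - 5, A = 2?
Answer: -13344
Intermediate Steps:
I(N) = N*(2 + N) (I(N) = N*(N + 2) = N*(2 + N))
B(R) = 119 (B(R) = 49 - 7*(-5 - 5) = 49 - 7*(-10) = 49 + 70 = 119)
Q(g) = 7 - g
u(z, j) = 952 + 8*j - 11*j*z (u(z, j) = (-11*z)*j + (2*(2 + 2))*(j + 119) = -11*j*z + (2*4)*(119 + j) = -11*j*z + 8*(119 + j) = -11*j*z + (952 + 8*j) = 952 + 8*j - 11*j*z)
-24*u(4, Q(-4)) = -24*(952 + 8*(7 - 1*(-4)) - 11*(7 - 1*(-4))*4) = -24*(952 + 8*(7 + 4) - 11*(7 + 4)*4) = -24*(952 + 8*11 - 11*11*4) = -24*(952 + 88 - 484) = -24*556 = -13344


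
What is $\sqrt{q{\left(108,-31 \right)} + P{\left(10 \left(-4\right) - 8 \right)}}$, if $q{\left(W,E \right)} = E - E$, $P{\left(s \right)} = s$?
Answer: $4 i \sqrt{3} \approx 6.9282 i$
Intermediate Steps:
$q{\left(W,E \right)} = 0$
$\sqrt{q{\left(108,-31 \right)} + P{\left(10 \left(-4\right) - 8 \right)}} = \sqrt{0 + \left(10 \left(-4\right) - 8\right)} = \sqrt{0 - 48} = \sqrt{-48} = 4 i \sqrt{3}$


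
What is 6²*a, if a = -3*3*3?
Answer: -972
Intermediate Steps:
a = -27 (a = -9*3 = -27)
6²*a = 6²*(-27) = 36*(-27) = -972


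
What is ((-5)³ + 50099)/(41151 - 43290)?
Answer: -16658/713 ≈ -23.363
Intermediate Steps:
((-5)³ + 50099)/(41151 - 43290) = (-125 + 50099)/(-2139) = 49974*(-1/2139) = -16658/713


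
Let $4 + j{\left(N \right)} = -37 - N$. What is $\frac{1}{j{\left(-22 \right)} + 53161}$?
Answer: $\frac{1}{53142} \approx 1.8818 \cdot 10^{-5}$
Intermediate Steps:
$j{\left(N \right)} = -41 - N$ ($j{\left(N \right)} = -4 - \left(37 + N\right) = -41 - N$)
$\frac{1}{j{\left(-22 \right)} + 53161} = \frac{1}{\left(-41 - -22\right) + 53161} = \frac{1}{\left(-41 + 22\right) + 53161} = \frac{1}{-19 + 53161} = \frac{1}{53142}$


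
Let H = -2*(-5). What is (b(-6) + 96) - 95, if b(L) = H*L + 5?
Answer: -54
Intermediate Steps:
H = 10
b(L) = 5 + 10*L (b(L) = 10*L + 5 = 5 + 10*L)
(b(-6) + 96) - 95 = ((5 + 10*(-6)) + 96) - 95 = ((5 - 60) + 96) - 95 = (-55 + 96) - 95 = 41 - 95 = -54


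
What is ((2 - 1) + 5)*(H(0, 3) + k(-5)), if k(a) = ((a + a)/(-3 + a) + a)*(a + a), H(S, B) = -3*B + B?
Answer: 189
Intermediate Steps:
H(S, B) = -2*B
k(a) = 2*a*(a + 2*a/(-3 + a)) (k(a) = ((2*a)/(-3 + a) + a)*(2*a) = (2*a/(-3 + a) + a)*(2*a) = (a + 2*a/(-3 + a))*(2*a) = 2*a*(a + 2*a/(-3 + a)))
((2 - 1) + 5)*(H(0, 3) + k(-5)) = ((2 - 1) + 5)*(-2*3 + 2*(-5)**2*(-1 - 5)/(-3 - 5)) = (1 + 5)*(-6 + 2*25*(-6)/(-8)) = 6*(-6 + 2*25*(-1/8)*(-6)) = 6*(-6 + 75/2) = 6*(63/2) = 189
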